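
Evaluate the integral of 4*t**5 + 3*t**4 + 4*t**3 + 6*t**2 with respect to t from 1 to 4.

By the power rule, an antiderivative is F(t) = 2*t**6/3 + 3*t**5/5 + t**4 + 2*t**3.
Then F(4) - F(1) = (55936/15) - (64/15) = 18624/5.

18624/5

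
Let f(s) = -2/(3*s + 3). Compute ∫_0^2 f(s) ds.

-2*log(3)/3

An antiderivative is F(s) = -2*log(3*s + 3)/3.
Then F(2) - F(0) = (-4*log(3)/3) - (-2*log(3)/3) = -2*log(3)/3.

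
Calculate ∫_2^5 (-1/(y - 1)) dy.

An antiderivative is F(y) = -log(y - 1).
Then F(5) - F(2) = (-log(4)) - (0) = -log(4).

-log(4)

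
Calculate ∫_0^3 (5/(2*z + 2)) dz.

An antiderivative is F(z) = 5*log(2*z + 2)/2.
Then F(3) - F(0) = (15*log(2)/2) - (5*log(2)/2) = log(32).

log(32)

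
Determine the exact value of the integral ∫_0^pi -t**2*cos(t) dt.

2*pi

Integrate by parts twice (u = t^2, dv = -cos(t) dt).
An antiderivative is F(t) = -t**2*sin(t) - 2*t*cos(t) + 2*sin(t).
Then F(pi) - F(0) = (2*pi) - (0) = 2*pi.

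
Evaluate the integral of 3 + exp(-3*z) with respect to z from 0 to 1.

An antiderivative is F(z) = 3*z - exp(-3*z)/3.
Then F(1) - F(0) = (3 - exp(-3)/3) - (-1/3) = 10/3 - exp(-3)/3.

10/3 - exp(-3)/3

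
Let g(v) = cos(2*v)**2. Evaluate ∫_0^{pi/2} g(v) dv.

Use the identity cos^2(2*v) = (1 + cos(4*v))/2.
An antiderivative is F(v) = v/2 + sin(4*v)/8.
Then F(pi/2) - F(0) = (pi/4) - (0) = pi/4.

pi/4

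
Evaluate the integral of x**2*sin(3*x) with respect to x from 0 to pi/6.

Integrate by parts twice (u = x^2, dv = sin(3*x) dx).
An antiderivative is F(x) = -x**2*cos(3*x)/3 + 2*x*sin(3*x)/9 + 2*cos(3*x)/27.
Then F(pi/6) - F(0) = (pi/27) - (2/27) = -2/27 + pi/27.

-2/27 + pi/27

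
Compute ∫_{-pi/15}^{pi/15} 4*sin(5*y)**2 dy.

-sqrt(3)/5 + 4*pi/15

Use the identity sin^2(5*y) = (1 - cos(10*y))/2.
An antiderivative is F(y) = 2*y - sin(10*y)/5.
Then F(pi/15) - F(-pi/15) = (-sqrt(3)/10 + 2*pi/15) - (-2*pi/15 + sqrt(3)/10) = -sqrt(3)/5 + 4*pi/15.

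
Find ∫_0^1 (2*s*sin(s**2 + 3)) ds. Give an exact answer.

cos(3) - cos(4)

Let u = s**2 + 3, so du = 2*s ds. When s = 0, u = 3; when s = 1, u = 4.
The integral becomes ∫ sin(u) du from 3 to 4, with antiderivative -cos(u).
Back in s: F(s) = -cos(s**2 + 3).
Then F(1) - F(0) = (-cos(4)) - (-cos(3)) = cos(3) - cos(4).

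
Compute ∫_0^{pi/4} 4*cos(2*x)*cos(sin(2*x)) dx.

2*sin(1)

Let u = sin(2*x), so du = 2*cos(2*x) dx. When x = 0, u = 0; when x = pi/4, u = 1.
The integral becomes 2·∫ cos(u) du from 0 to 1, with antiderivative 2*sin(u).
Back in x: F(x) = 2*sin(sin(2*x)).
Then F(pi/4) - F(0) = (2*sin(1)) - (0) = 2*sin(1).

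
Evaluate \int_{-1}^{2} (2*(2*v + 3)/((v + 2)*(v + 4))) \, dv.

Factor the denominator: v**2 + 6*v + 8 = (v + 4)(v + 2).
Partial fractions: 2*(2*v + 3)/((v + 2)*(v + 4)) = 5/(v + 4) - 1/(v + 2).
An antiderivative is F(v) = -log(v + 2) + 5*log(v + 4).
Then F(2) - F(-1) = (3*log(2) + 5*log(3)) - (5*log(3)) = log(8).

log(8)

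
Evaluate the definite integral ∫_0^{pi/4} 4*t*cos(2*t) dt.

-1 + pi/2

Integrate by parts once (u = t, dv = 4*cos(2*t) dt).
An antiderivative is F(t) = 2*t*sin(2*t) + cos(2*t).
Then F(pi/4) - F(0) = (pi/2) - (1) = -1 + pi/2.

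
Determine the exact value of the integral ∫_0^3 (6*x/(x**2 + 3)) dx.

log(64)

Let u = x**2 + 3, so du = 2*x dx. When x = 0, u = 3; when x = 3, u = 12.
The integral becomes 3·∫ 1/u du from 3 to 12, with antiderivative 3*log(u).
Back in x: F(x) = 3*log(x**2 + 3).
Then F(3) - F(0) = (3*log(3) + 6*log(2)) - (log(27)) = log(64).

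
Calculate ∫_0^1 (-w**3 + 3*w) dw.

By the power rule, an antiderivative is F(w) = -w**4/4 + 3*w**2/2.
Then F(1) - F(0) = (5/4) - (0) = 5/4.

5/4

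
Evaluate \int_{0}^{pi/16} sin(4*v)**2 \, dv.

-1/16 + pi/32

Use the identity sin^2(4*v) = (1 - cos(8*v))/2.
An antiderivative is F(v) = v/2 - sin(8*v)/16.
Then F(pi/16) - F(0) = (-1/16 + pi/32) - (0) = -1/16 + pi/32.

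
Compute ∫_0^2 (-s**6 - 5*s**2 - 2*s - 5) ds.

By the power rule, an antiderivative is F(s) = -s**7/7 - 5*s**3/3 - s**2 - 5*s.
Then F(2) - F(0) = (-958/21) - (0) = -958/21.

-958/21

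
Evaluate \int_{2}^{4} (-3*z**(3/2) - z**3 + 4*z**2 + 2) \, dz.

-296/15 + 24*sqrt(2)/5

By the power rule, an antiderivative is F(z) = -6*z**(5/2)/5 - z**4/4 + 4*z**3/3 + 2*z.
Then F(4) - F(2) = (-136/15) - (32/3 - 24*sqrt(2)/5) = -296/15 + 24*sqrt(2)/5.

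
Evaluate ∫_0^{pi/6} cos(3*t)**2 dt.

Use the identity cos^2(3*t) = (1 + cos(6*t))/2.
An antiderivative is F(t) = t/2 + sin(6*t)/12.
Then F(pi/6) - F(0) = (pi/12) - (0) = pi/12.

pi/12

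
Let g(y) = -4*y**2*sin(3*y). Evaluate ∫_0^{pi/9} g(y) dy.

-4*sqrt(3)*pi/81 + 2*pi**2/243 + 4/27

Integrate by parts twice (u = y^2, dv = -4*sin(3*y) dy).
An antiderivative is F(y) = 4*y**2*cos(3*y)/3 - 8*y*sin(3*y)/9 - 8*cos(3*y)/27.
Then F(pi/9) - F(0) = (-4*sqrt(3)*pi/81 - 4/27 + 2*pi**2/243) - (-8/27) = -4*sqrt(3)*pi/81 + 2*pi**2/243 + 4/27.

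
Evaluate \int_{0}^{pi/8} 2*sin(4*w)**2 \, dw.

Use the identity sin^2(4*w) = (1 - cos(8*w))/2.
An antiderivative is F(w) = w - sin(8*w)/8.
Then F(pi/8) - F(0) = (pi/8) - (0) = pi/8.

pi/8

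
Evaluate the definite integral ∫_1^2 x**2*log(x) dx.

-7/9 + 8*log(2)/3

Integrate by parts once (u = ln x, dv = x**2 dx).
An antiderivative is F(x) = x**3*(3*log(x) - 1)/9.
Then F(2) - F(1) = (-8/9 + 8*log(2)/3) - (-1/9) = -7/9 + 8*log(2)/3.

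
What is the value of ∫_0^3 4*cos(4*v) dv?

Let u = 4*v, so du = 4 dv. When v = 0, u = 0; when v = 3, u = 12.
The integral becomes ∫ cos(u) du from 0 to 12, with antiderivative sin(u).
Back in v: F(v) = sin(4*v).
Then F(3) - F(0) = (sin(12)) - (0) = sin(12).

sin(12)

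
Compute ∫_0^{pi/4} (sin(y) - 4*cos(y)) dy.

An antiderivative is F(y) = -4*sin(y) - cos(y).
Then F(pi/4) - F(0) = (-5*sqrt(2)/2) - (-1) = 1 - 5*sqrt(2)/2.

1 - 5*sqrt(2)/2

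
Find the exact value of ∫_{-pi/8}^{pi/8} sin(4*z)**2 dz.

Use the identity sin^2(4*z) = (1 - cos(8*z))/2.
An antiderivative is F(z) = z/2 - sin(8*z)/16.
Then F(pi/8) - F(-pi/8) = (pi/16) - (-pi/16) = pi/8.

pi/8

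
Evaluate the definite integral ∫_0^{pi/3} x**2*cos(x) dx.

Integrate by parts twice (u = x^2, dv = cos(x) dx).
An antiderivative is F(x) = x**2*sin(x) + 2*x*cos(x) - 2*sin(x).
Then F(pi/3) - F(0) = (-sqrt(3) + sqrt(3)*pi**2/18 + pi/3) - (0) = -sqrt(3) + sqrt(3)*pi**2/18 + pi/3.

-sqrt(3) + sqrt(3)*pi**2/18 + pi/3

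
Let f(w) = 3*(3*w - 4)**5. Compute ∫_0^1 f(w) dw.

Let u = 3*w - 4, so du = 3 dw. When w = 0, u = -4; when w = 1, u = -1.
The integral becomes ∫ u**5 du from -4 to -1, with antiderivative u**6/6.
Back in w: F(w) = (3*w - 4)**6/6.
Then F(1) - F(0) = (1/6) - (2048/3) = -1365/2.

-1365/2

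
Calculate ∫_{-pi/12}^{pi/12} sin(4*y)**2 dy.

-sqrt(3)/16 + pi/12

Use the identity sin^2(4*y) = (1 - cos(8*y))/2.
An antiderivative is F(y) = y/2 - sin(8*y)/16.
Then F(pi/12) - F(-pi/12) = (-sqrt(3)/32 + pi/24) - (-pi/24 + sqrt(3)/32) = -sqrt(3)/16 + pi/12.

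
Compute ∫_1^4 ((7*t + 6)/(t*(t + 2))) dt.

10*log(2)

Factor the denominator: t**2 + 2*t = (t + 2)t.
Partial fractions: (7*t + 6)/(t*(t + 2)) = 4/(t + 2) + 3/t.
An antiderivative is F(t) = 3*log(t) + 4*log(t + 2).
Then F(4) - F(1) = (4*log(3) + 10*log(2)) - (log(81)) = 10*log(2).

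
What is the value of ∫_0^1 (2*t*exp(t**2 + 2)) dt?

Let u = t**2 + 2, so du = 2*t dt. When t = 0, u = 2; when t = 1, u = 3.
The integral becomes ∫ exp(u) du from 2 to 3, with antiderivative exp(u).
Back in t: F(t) = exp(t**2 + 2).
Then F(1) - F(0) = (exp(3)) - (exp(2)) = -exp(2) + exp(3).

-exp(2) + exp(3)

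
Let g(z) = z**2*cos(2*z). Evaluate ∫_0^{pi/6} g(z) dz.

Integrate by parts twice (u = z^2, dv = cos(2*z) dz).
An antiderivative is F(z) = z**2*sin(2*z)/2 + z*cos(2*z)/2 - sin(2*z)/4.
Then F(pi/6) - F(0) = (-sqrt(3)/8 + sqrt(3)*pi**2/144 + pi/24) - (0) = -sqrt(3)/8 + sqrt(3)*pi**2/144 + pi/24.

-sqrt(3)/8 + sqrt(3)*pi**2/144 + pi/24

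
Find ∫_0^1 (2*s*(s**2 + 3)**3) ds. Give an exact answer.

Let u = s**2 + 3, so du = 2*s ds. When s = 0, u = 3; when s = 1, u = 4.
The integral becomes ∫ u**3 du from 3 to 4, with antiderivative u**4/4.
Back in s: F(s) = (s**2 + 3)**4/4.
Then F(1) - F(0) = (64) - (81/4) = 175/4.

175/4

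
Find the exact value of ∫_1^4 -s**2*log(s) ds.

Integrate by parts once (u = ln s, dv = -s**2 ds).
An antiderivative is F(s) = -s**3*(3*log(s) - 1)/9.
Then F(4) - F(1) = (64/9 - 128*log(2)/3) - (1/9) = 7 - 128*log(2)/3.

7 - 128*log(2)/3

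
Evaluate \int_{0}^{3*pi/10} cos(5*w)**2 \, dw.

3*pi/20

Use the identity cos^2(5*w) = (1 + cos(10*w))/2.
An antiderivative is F(w) = w/2 + sin(10*w)/20.
Then F(3*pi/10) - F(0) = (3*pi/20) - (0) = 3*pi/20.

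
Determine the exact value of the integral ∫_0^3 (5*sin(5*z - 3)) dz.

Let u = 5*z - 3, so du = 5 dz. When z = 0, u = -3; when z = 3, u = 12.
The integral becomes ∫ sin(u) du from -3 to 12, with antiderivative -cos(u).
Back in z: F(z) = -cos(5*z - 3).
Then F(3) - F(0) = (-cos(12)) - (-cos(3)) = cos(3) - cos(12).

cos(3) - cos(12)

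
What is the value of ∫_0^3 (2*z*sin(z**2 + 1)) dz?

cos(1) - cos(10)

Let u = z**2 + 1, so du = 2*z dz. When z = 0, u = 1; when z = 3, u = 10.
The integral becomes ∫ sin(u) du from 1 to 10, with antiderivative -cos(u).
Back in z: F(z) = -cos(z**2 + 1).
Then F(3) - F(0) = (-cos(10)) - (-cos(1)) = cos(1) - cos(10).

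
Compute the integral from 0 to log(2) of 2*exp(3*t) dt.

Let u = exp(t), so du = exp(t) dt. When t = 0, u = 1; when t = log(2), u = 2.
The integral becomes 2·∫ u**2 du from 1 to 2, with antiderivative 2*u**3/3.
Back in t: F(t) = 2*exp(3*t)/3.
Then F(log(2)) - F(0) = (16/3) - (2/3) = 14/3.

14/3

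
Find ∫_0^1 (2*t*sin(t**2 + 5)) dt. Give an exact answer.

-cos(6) + cos(5)

Let u = t**2 + 5, so du = 2*t dt. When t = 0, u = 5; when t = 1, u = 6.
The integral becomes ∫ sin(u) du from 5 to 6, with antiderivative -cos(u).
Back in t: F(t) = -cos(t**2 + 5).
Then F(1) - F(0) = (-cos(6)) - (-cos(5)) = -cos(6) + cos(5).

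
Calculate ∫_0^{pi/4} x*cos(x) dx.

Integrate by parts once (u = x, dv = cos(x) dx).
An antiderivative is F(x) = x*sin(x) + cos(x).
Then F(pi/4) - F(0) = (sqrt(2)*(pi + 4)/8) - (1) = -1 + sqrt(2)*pi/8 + sqrt(2)/2.

-1 + sqrt(2)*pi/8 + sqrt(2)/2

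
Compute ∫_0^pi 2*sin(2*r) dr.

0

An antiderivative is F(r) = -cos(2*r).
Then F(pi) - F(0) = (-1) - (-1) = 0.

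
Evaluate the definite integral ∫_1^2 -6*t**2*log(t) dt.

14/3 - 16*log(2)

Integrate by parts once (u = ln t, dv = -6*t**2 dt).
An antiderivative is F(t) = -2*t**3*(3*log(t) - 1)/3.
Then F(2) - F(1) = (16/3 - 16*log(2)) - (2/3) = 14/3 - 16*log(2).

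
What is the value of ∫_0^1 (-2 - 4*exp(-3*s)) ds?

-10/3 + 4*exp(-3)/3

An antiderivative is F(s) = -2*s + 4*exp(-3*s)/3.
Then F(1) - F(0) = (-2 + 4*exp(-3)/3) - (4/3) = -10/3 + 4*exp(-3)/3.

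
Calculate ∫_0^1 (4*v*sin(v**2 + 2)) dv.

2*cos(2) - 2*cos(3)

Let u = v**2 + 2, so du = 2*v dv. When v = 0, u = 2; when v = 1, u = 3.
The integral becomes 2·∫ sin(u) du from 2 to 3, with antiderivative -2*cos(u).
Back in v: F(v) = -2*cos(v**2 + 2).
Then F(1) - F(0) = (-2*cos(3)) - (-2*cos(2)) = 2*cos(2) - 2*cos(3).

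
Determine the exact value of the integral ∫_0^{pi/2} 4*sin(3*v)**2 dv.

pi

Use the identity sin^2(3*v) = (1 - cos(6*v))/2.
An antiderivative is F(v) = 2*v - sin(6*v)/3.
Then F(pi/2) - F(0) = (pi) - (0) = pi.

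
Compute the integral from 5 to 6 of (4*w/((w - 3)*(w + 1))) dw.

Factor the denominator: w**2 - 2*w - 3 = (w + 1)(w - 3).
Partial fractions: 4*w/((w - 3)*(w + 1)) = 1/(w + 1) + 3/(w - 3).
An antiderivative is F(w) = 3*log(w - 3) + log(w + 1).
Then F(6) - F(5) = (log(7) + 3*log(3)) - (log(48)) = log(63/16).

log(63/16)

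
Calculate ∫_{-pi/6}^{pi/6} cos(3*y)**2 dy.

Use the identity cos^2(3*y) = (1 + cos(6*y))/2.
An antiderivative is F(y) = y/2 + sin(6*y)/12.
Then F(pi/6) - F(-pi/6) = (pi/12) - (-pi/12) = pi/6.

pi/6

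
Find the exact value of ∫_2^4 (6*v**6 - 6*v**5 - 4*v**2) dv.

206368/21

By the power rule, an antiderivative is F(v) = 6*v**7/7 - v**6 - 4*v**3/3.
Then F(4) - F(2) = (207104/21) - (736/21) = 206368/21.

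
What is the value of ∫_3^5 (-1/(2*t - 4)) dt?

An antiderivative is F(t) = -log(2*t - 4)/2.
Then F(5) - F(3) = (-log(6)/2) - (-log(2)/2) = -log(6)/2 + log(2)/2.

-log(6)/2 + log(2)/2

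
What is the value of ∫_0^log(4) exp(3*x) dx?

Let u = exp(x), so du = exp(x) dx. When x = 0, u = 1; when x = log(4), u = 4.
The integral becomes ∫ u**2 du from 1 to 4, with antiderivative u**3/3.
Back in x: F(x) = exp(3*x)/3.
Then F(log(4)) - F(0) = (64/3) - (1/3) = 21.

21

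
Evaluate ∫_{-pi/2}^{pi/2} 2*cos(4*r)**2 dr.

Use the identity cos^2(4*r) = (1 + cos(8*r))/2.
An antiderivative is F(r) = r + sin(8*r)/8.
Then F(pi/2) - F(-pi/2) = (pi/2) - (-pi/2) = pi.

pi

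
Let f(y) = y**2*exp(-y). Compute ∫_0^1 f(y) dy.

Integrate by parts twice (u = y^2, dv = exp(-y) dy).
An antiderivative is F(y) = (-y**2 - 2*y - 2)*exp(-y).
Then F(1) - F(0) = (-5*exp(-1)) - (-2) = 2 - 5*exp(-1).

2 - 5*exp(-1)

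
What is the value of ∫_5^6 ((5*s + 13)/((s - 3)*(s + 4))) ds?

Factor the denominator: s**2 + s - 12 = (s + 4)(s - 3).
Partial fractions: (5*s + 13)/((s - 3)*(s + 4)) = 1/(s + 4) + 4/(s - 3).
An antiderivative is F(s) = 4*log(s - 3) + log(s + 4).
Then F(6) - F(5) = (log(2) + log(5) + 4*log(3)) - (2*log(3) + 4*log(2)) = log(45/8).

log(45/8)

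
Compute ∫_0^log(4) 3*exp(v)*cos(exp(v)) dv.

-3*sin(1) + 3*sin(4)

Let u = exp(v), so du = exp(v) dv. When v = 0, u = 1; when v = log(4), u = 4.
The integral becomes 3·∫ cos(u) du from 1 to 4, with antiderivative 3*sin(u).
Back in v: F(v) = 3*sin(exp(v)).
Then F(log(4)) - F(0) = (3*sin(4)) - (3*sin(1)) = -3*sin(1) + 3*sin(4).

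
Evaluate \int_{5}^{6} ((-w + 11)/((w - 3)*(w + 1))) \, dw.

-3*log(7) + log(2) + 5*log(3)

Factor the denominator: w**2 - 2*w - 3 = (w + 1)(w - 3).
Partial fractions: (-w + 11)/((w - 3)*(w + 1)) = -3/(w + 1) + 2/(w - 3).
An antiderivative is F(w) = 2*log(w - 3) - 3*log(w + 1).
Then F(6) - F(5) = (-3*log(7) + 2*log(3)) - (-log(54)) = -3*log(7) + log(2) + 5*log(3).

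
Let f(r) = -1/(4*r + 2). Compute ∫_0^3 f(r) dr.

-log(14)/4 + log(2)/4

An antiderivative is F(r) = -log(4*r + 2)/4.
Then F(3) - F(0) = (-log(14)/4) - (-log(2)/4) = -log(14)/4 + log(2)/4.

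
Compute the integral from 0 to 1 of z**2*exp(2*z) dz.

Integrate by parts twice (u = z^2, dv = exp(2*z) dz).
An antiderivative is F(z) = (2*z**2 - 2*z + 1)*exp(2*z)/4.
Then F(1) - F(0) = (exp(2)/4) - (1/4) = -1/4 + exp(2)/4.

-1/4 + exp(2)/4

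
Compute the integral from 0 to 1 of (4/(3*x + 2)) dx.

-4*log(2)/3 + 4*log(5)/3

An antiderivative is F(x) = 4*log(3*x + 2)/3.
Then F(1) - F(0) = (4*log(5)/3) - (4*log(2)/3) = -4*log(2)/3 + 4*log(5)/3.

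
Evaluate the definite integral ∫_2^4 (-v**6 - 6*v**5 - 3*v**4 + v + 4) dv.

By the power rule, an antiderivative is F(v) = -v**7/7 - v**6 - 3*v**5/5 + v**2/2 + 4*v.
Then F(4) - F(2) = (-245944/35) - (-3202/35) = -242742/35.

-242742/35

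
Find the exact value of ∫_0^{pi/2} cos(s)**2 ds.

pi/4

Use the identity cos^2(s) = (1 + cos(2*s))/2.
An antiderivative is F(s) = s/2 + sin(2*s)/4.
Then F(pi/2) - F(0) = (pi/4) - (0) = pi/4.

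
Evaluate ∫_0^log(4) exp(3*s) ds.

Let u = exp(s), so du = exp(s) ds. When s = 0, u = 1; when s = log(4), u = 4.
The integral becomes ∫ u**2 du from 1 to 4, with antiderivative u**3/3.
Back in s: F(s) = exp(3*s)/3.
Then F(log(4)) - F(0) = (64/3) - (1/3) = 21.

21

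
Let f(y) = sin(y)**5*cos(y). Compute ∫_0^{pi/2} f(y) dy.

Let u = sin(y), so du = cos(y) dy. When y = 0, u = 0; when y = pi/2, u = 1.
The integral becomes ∫ u**5 du from 0 to 1, with antiderivative u**6/6.
Back in y: F(y) = sin(y)**6/6.
Then F(pi/2) - F(0) = (1/6) - (0) = 1/6.

1/6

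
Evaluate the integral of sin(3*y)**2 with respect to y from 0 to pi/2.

pi/4

Use the identity sin^2(3*y) = (1 - cos(6*y))/2.
An antiderivative is F(y) = y/2 - sin(6*y)/12.
Then F(pi/2) - F(0) = (pi/4) - (0) = pi/4.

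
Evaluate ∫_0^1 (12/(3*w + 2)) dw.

-4*log(2) + 4*log(5)

Let u = 3*w + 2, so du = 3 dw. When w = 0, u = 2; when w = 1, u = 5.
The integral becomes 4·∫ 1/u du from 2 to 5, with antiderivative 4*log(u).
Back in w: F(w) = 4*log(3*w + 2).
Then F(1) - F(0) = (4*log(5)) - (log(16)) = -4*log(2) + 4*log(5).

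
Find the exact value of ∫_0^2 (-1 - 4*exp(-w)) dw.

-6 + 4*exp(-2)

An antiderivative is F(w) = -w + 4*exp(-w).
Then F(2) - F(0) = (-2 + 4*exp(-2)) - (4) = -6 + 4*exp(-2).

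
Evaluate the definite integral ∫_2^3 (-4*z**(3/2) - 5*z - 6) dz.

-72*sqrt(3)/5 - 37/2 + 32*sqrt(2)/5

By the power rule, an antiderivative is F(z) = -8*z**(5/2)/5 - 5*z**2/2 - 6*z.
Then F(3) - F(2) = (-81/2 - 72*sqrt(3)/5) - (-22 - 32*sqrt(2)/5) = -72*sqrt(3)/5 - 37/2 + 32*sqrt(2)/5.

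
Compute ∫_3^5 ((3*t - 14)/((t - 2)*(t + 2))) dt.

-5*log(5) - 2*log(3) + 5*log(7)

Factor the denominator: t**2 - 4 = (t + 2)(t - 2).
Partial fractions: (3*t - 14)/((t - 2)*(t + 2)) = 5/(t + 2) - 2/(t - 2).
An antiderivative is F(t) = -2*log(t - 2) + 5*log(t + 2).
Then F(5) - F(3) = (-2*log(3) + 5*log(7)) - (5*log(5)) = -5*log(5) - 2*log(3) + 5*log(7).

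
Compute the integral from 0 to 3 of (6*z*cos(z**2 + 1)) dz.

Let u = z**2 + 1, so du = 2*z dz. When z = 0, u = 1; when z = 3, u = 10.
The integral becomes 3·∫ cos(u) du from 1 to 10, with antiderivative 3*sin(u).
Back in z: F(z) = 3*sin(z**2 + 1).
Then F(3) - F(0) = (3*sin(10)) - (3*sin(1)) = -3*sin(1) + 3*sin(10).

-3*sin(1) + 3*sin(10)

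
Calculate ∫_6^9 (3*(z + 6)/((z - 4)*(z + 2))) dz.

Factor the denominator: z**2 - 2*z - 8 = (z + 2)(z - 4).
Partial fractions: 3*(z + 6)/((z - 4)*(z + 2)) = -2/(z + 2) + 5/(z - 4).
An antiderivative is F(z) = 5*log(z - 4) - 2*log(z + 2).
Then F(9) - F(6) = (-2*log(11) + 5*log(5)) - (-log(2)) = -2*log(11) + log(2) + 5*log(5).

-2*log(11) + log(2) + 5*log(5)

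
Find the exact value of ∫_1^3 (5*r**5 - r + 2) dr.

1820/3

By the power rule, an antiderivative is F(r) = 5*r**6/6 - r**2/2 + 2*r.
Then F(3) - F(1) = (609) - (7/3) = 1820/3.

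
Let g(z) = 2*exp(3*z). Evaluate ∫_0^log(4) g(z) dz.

42

Let u = exp(z), so du = exp(z) dz. When z = 0, u = 1; when z = log(4), u = 4.
The integral becomes 2·∫ u**2 du from 1 to 4, with antiderivative 2*u**3/3.
Back in z: F(z) = 2*exp(3*z)/3.
Then F(log(4)) - F(0) = (128/3) - (2/3) = 42.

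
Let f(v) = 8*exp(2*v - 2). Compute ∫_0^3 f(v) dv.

Let u = 2*v - 2, so du = 2 dv. When v = 0, u = -2; when v = 3, u = 4.
The integral becomes 4·∫ exp(u) du from -2 to 4, with antiderivative 4*exp(u).
Back in v: F(v) = 4*exp(2*v - 2).
Then F(3) - F(0) = (4*exp(4)) - (4*exp(-2)) = -(4 - 4*exp(6))*exp(-2).

-(4 - 4*exp(6))*exp(-2)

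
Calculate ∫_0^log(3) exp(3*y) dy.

Let u = exp(y), so du = exp(y) dy. When y = 0, u = 1; when y = log(3), u = 3.
The integral becomes ∫ u**2 du from 1 to 3, with antiderivative u**3/3.
Back in y: F(y) = exp(3*y)/3.
Then F(log(3)) - F(0) = (9) - (1/3) = 26/3.

26/3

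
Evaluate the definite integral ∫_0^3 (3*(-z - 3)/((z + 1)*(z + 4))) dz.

Factor the denominator: z**2 + 5*z + 4 = (z + 4)(z + 1).
Partial fractions: 3*(-z - 3)/((z + 1)*(z + 4)) = -1/(z + 4) - 2/(z + 1).
An antiderivative is F(z) = -2*log(z + 1) - log(z + 4).
Then F(3) - F(0) = (-4*log(2) - log(7)) - (-log(4)) = -log(28).

-log(28)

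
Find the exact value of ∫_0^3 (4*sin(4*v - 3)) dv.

cos(3) - cos(9)

Let u = 4*v - 3, so du = 4 dv. When v = 0, u = -3; when v = 3, u = 9.
The integral becomes ∫ sin(u) du from -3 to 9, with antiderivative -cos(u).
Back in v: F(v) = -cos(4*v - 3).
Then F(3) - F(0) = (-cos(9)) - (-cos(3)) = cos(3) - cos(9).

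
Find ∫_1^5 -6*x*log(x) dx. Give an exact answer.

Integrate by parts once (u = ln x, dv = -6*x dx).
An antiderivative is F(x) = -3*x**2*(2*log(x) - 1)/2.
Then F(5) - F(1) = (75/2 - 75*log(5)) - (3/2) = 36 - 75*log(5).

36 - 75*log(5)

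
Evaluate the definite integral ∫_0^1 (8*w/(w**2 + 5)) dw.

Let u = w**2 + 5, so du = 2*w dw. When w = 0, u = 5; when w = 1, u = 6.
The integral becomes 4·∫ 1/u du from 5 to 6, with antiderivative 4*log(u).
Back in w: F(w) = 4*log(w**2 + 5).
Then F(1) - F(0) = (4*log(2) + 4*log(3)) - (4*log(5)) = -4*log(5) + 4*log(2) + 4*log(3).

-4*log(5) + 4*log(2) + 4*log(3)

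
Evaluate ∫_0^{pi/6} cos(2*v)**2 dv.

sqrt(3)/16 + pi/12

Use the identity cos^2(2*v) = (1 + cos(4*v))/2.
An antiderivative is F(v) = v/2 + sin(4*v)/8.
Then F(pi/6) - F(0) = (sqrt(3)/16 + pi/12) - (0) = sqrt(3)/16 + pi/12.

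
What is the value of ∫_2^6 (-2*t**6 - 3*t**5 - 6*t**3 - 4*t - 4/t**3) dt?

-6629212/63

By the power rule, an antiderivative is F(t) = -2*t**7/7 - t**6/2 - 3*t**4/2 - 2*t**2 + 2/t**2.
Then F(6) - F(2) = (-13271033/126) - (-1401/14) = -6629212/63.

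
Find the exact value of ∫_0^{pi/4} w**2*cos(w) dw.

Integrate by parts twice (u = w^2, dv = cos(w) dw).
An antiderivative is F(w) = w**2*sin(w) + 2*w*cos(w) - 2*sin(w).
Then F(pi/4) - F(0) = (sqrt(2)*(-32 + pi**2 + 8*pi)/32) - (0) = sqrt(2)*(-32 + pi**2 + 8*pi)/32.

sqrt(2)*(-32 + pi**2 + 8*pi)/32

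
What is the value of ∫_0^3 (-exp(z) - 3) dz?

An antiderivative is F(z) = -3*z - exp(z).
Then F(3) - F(0) = (-exp(3) - 9) - (-1) = -exp(3) - 8.

-exp(3) - 8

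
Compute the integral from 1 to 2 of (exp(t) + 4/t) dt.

An antiderivative is F(t) = exp(t) + 4*log(t).
Then F(2) - F(1) = (log(16) + exp(2)) - (exp(1)) = -exp(1) + log(16) + exp(2).

-exp(1) + log(16) + exp(2)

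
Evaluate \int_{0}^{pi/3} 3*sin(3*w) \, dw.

An antiderivative is F(w) = -cos(3*w).
Then F(pi/3) - F(0) = (1) - (-1) = 2.

2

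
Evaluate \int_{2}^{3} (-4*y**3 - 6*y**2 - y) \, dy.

By the power rule, an antiderivative is F(y) = -y**4 - 2*y**3 - y**2/2.
Then F(3) - F(2) = (-279/2) - (-34) = -211/2.

-211/2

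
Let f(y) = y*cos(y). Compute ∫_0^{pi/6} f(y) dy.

Integrate by parts once (u = y, dv = cos(y) dy).
An antiderivative is F(y) = y*sin(y) + cos(y).
Then F(pi/6) - F(0) = (pi/12 + sqrt(3)/2) - (1) = -1 + pi/12 + sqrt(3)/2.

-1 + pi/12 + sqrt(3)/2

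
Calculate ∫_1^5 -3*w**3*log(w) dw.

117 - 1875*log(5)/4

Integrate by parts once (u = ln w, dv = -3*w**3 dw).
An antiderivative is F(w) = -3*w**4*(4*log(w) - 1)/16.
Then F(5) - F(1) = (1875/16 - 1875*log(5)/4) - (3/16) = 117 - 1875*log(5)/4.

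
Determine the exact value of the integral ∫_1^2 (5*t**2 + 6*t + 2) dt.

68/3

By the power rule, an antiderivative is F(t) = 5*t**3/3 + 3*t**2 + 2*t.
Then F(2) - F(1) = (88/3) - (20/3) = 68/3.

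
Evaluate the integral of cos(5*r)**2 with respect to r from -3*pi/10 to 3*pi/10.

3*pi/10

Use the identity cos^2(5*r) = (1 + cos(10*r))/2.
An antiderivative is F(r) = r/2 + sin(10*r)/20.
Then F(3*pi/10) - F(-3*pi/10) = (3*pi/20) - (-3*pi/20) = 3*pi/10.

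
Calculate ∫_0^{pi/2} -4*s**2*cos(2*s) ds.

pi

Integrate by parts twice (u = s^2, dv = -4*cos(2*s) ds).
An antiderivative is F(s) = -2*s**2*sin(2*s) - 2*s*cos(2*s) + sin(2*s).
Then F(pi/2) - F(0) = (pi) - (0) = pi.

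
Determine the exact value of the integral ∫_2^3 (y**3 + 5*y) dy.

By the power rule, an antiderivative is F(y) = y**4/4 + 5*y**2/2.
Then F(3) - F(2) = (171/4) - (14) = 115/4.

115/4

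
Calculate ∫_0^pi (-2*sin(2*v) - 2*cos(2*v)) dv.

An antiderivative is F(v) = -sin(2*v) + cos(2*v).
Then F(pi) - F(0) = (1) - (1) = 0.

0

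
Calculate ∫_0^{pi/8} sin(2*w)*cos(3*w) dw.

Use the identity sin(2*w)cos(3*w) = [sin(5*w) + sin(-w)]/2.
An antiderivative is F(w) = cos(w)/2 - cos(5*w)/10.
Then F(pi/8) - F(0) = (sqrt(2 - sqrt(2))/20 + sqrt(sqrt(2) + 2)/4) - (2/5) = -2/5 + sqrt(2 - sqrt(2))/20 + sqrt(sqrt(2) + 2)/4.

-2/5 + sqrt(2 - sqrt(2))/20 + sqrt(sqrt(2) + 2)/4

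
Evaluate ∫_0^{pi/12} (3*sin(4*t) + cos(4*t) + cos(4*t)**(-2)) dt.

An antiderivative is F(t) = sin(4*t)/4 - 3*cos(4*t)/4 + tan(4*t)/4.
Then F(pi/12) - F(0) = (-3/8 + 3*sqrt(3)/8) - (-3/4) = 3/8 + 3*sqrt(3)/8.

3/8 + 3*sqrt(3)/8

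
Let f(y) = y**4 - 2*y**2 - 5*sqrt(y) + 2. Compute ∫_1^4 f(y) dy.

2179/15

By the power rule, an antiderivative is F(y) = y**5/5 - 10*y**(3/2)/3 - 2*y**3/3 + 2*y.
Then F(4) - F(1) = (2152/15) - (-9/5) = 2179/15.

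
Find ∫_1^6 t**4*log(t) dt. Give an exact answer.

Integrate by parts once (u = ln t, dv = t**4 dt).
An antiderivative is F(t) = t**5*(5*log(t) - 1)/25.
Then F(6) - F(1) = (-7776/25 + 7776*log(6)/5) - (-1/25) = -311 + 7776*log(6)/5.

-311 + 7776*log(6)/5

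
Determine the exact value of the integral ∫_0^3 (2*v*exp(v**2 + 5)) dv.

Let u = v**2 + 5, so du = 2*v dv. When v = 0, u = 5; when v = 3, u = 14.
The integral becomes ∫ exp(u) du from 5 to 14, with antiderivative exp(u).
Back in v: F(v) = exp(v**2 + 5).
Then F(3) - F(0) = (exp(14)) - (exp(5)) = -exp(5) + exp(14).

-exp(5) + exp(14)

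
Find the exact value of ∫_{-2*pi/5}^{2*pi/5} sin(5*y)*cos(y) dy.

Use the identity sin(5*y)cos(y) = [sin(6*y) + sin(4*y)]/2.
An antiderivative is F(y) = -cos(4*y)/8 - cos(6*y)/12.
Then F(2*pi/5) - F(-2*pi/5) = (5/96 - 5*sqrt(5)/96) - (5/96 - 5*sqrt(5)/96) = 0.

0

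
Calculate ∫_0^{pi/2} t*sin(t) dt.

1

Integrate by parts once (u = t, dv = sin(t) dt).
An antiderivative is F(t) = -t*cos(t) + sin(t).
Then F(pi/2) - F(0) = (1) - (0) = 1.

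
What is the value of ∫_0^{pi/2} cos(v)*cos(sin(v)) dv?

Let u = sin(v), so du = cos(v) dv. When v = 0, u = 0; when v = pi/2, u = 1.
The integral becomes ∫ cos(u) du from 0 to 1, with antiderivative sin(u).
Back in v: F(v) = sin(sin(v)).
Then F(pi/2) - F(0) = (sin(1)) - (0) = sin(1).

sin(1)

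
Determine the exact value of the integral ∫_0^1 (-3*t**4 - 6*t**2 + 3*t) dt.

By the power rule, an antiderivative is F(t) = -3*t**5/5 - 2*t**3 + 3*t**2/2.
Then F(1) - F(0) = (-11/10) - (0) = -11/10.

-11/10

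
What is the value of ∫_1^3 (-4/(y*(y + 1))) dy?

Factor the denominator: y**2 + y = (y + 1)y.
Partial fractions: -4/(y*(y + 1)) = 4/(y + 1) - 4/y.
An antiderivative is F(y) = -4*log(y) + 4*log(y + 1).
Then F(3) - F(1) = (-4*log(3) + 8*log(2)) - (log(16)) = log(16/81).

log(16/81)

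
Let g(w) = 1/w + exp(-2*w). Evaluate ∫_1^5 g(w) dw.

An antiderivative is F(w) = log(w) - exp(-2*w)/2.
Then F(5) - F(1) = (-exp(-10)/2 + log(5)) - (-exp(-2)/2) = -exp(-10)/2 + exp(-2)/2 + log(5).

-exp(-10)/2 + exp(-2)/2 + log(5)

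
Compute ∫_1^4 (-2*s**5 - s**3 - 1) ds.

By the power rule, an antiderivative is F(s) = -s**6/3 - s**4/4 - s.
Then F(4) - F(1) = (-4300/3) - (-19/12) = -5727/4.

-5727/4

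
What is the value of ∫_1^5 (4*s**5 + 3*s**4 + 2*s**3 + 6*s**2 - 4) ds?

64172/5

By the power rule, an antiderivative is F(s) = 2*s**6/3 + 3*s**5/5 + s**4/2 + 2*s**3 - 4*s.
Then F(5) - F(1) = (77005/6) - (-7/30) = 64172/5.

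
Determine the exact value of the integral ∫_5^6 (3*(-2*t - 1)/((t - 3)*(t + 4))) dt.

-3*log(5) + 3*log(3)

Factor the denominator: t**2 + t - 12 = (t + 4)(t - 3).
Partial fractions: 3*(-2*t - 1)/((t - 3)*(t + 4)) = -3/(t + 4) - 3/(t - 3).
An antiderivative is F(t) = -3*log(t - 3) - 3*log(t + 4).
Then F(6) - F(5) = (-3*log(5) - 3*log(3) - 3*log(2)) - (-6*log(3) - 3*log(2)) = -3*log(5) + 3*log(3).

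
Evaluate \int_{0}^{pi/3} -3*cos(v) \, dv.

An antiderivative is F(v) = -3*sin(v).
Then F(pi/3) - F(0) = (-3*sqrt(3)/2) - (0) = -3*sqrt(3)/2.

-3*sqrt(3)/2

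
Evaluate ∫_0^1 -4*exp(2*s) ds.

2 - 2*exp(2)

An antiderivative is F(s) = -2*exp(2*s).
Then F(1) - F(0) = (-2*exp(2)) - (-2) = 2 - 2*exp(2).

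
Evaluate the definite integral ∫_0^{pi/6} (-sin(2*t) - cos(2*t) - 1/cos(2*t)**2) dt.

-3*sqrt(3)/4 - 1/4

An antiderivative is F(t) = -sin(2*t)/2 + cos(2*t)/2 - tan(2*t)/2.
Then F(pi/6) - F(0) = (1/4 - 3*sqrt(3)/4) - (1/2) = -3*sqrt(3)/4 - 1/4.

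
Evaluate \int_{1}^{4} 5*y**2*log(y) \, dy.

Integrate by parts once (u = ln y, dv = 5*y**2 dy).
An antiderivative is F(y) = 5*y**3*(3*log(y) - 1)/9.
Then F(4) - F(1) = (-320/9 + 640*log(2)/3) - (-5/9) = -35 + 640*log(2)/3.

-35 + 640*log(2)/3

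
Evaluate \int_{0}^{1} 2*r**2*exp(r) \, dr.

-4 + 2*E

Integrate by parts twice (u = r^2, dv = 2*exp(r) dr).
An antiderivative is F(r) = (2*r**2 - 4*r + 4)*exp(r).
Then F(1) - F(0) = (2*E) - (4) = -4 + 2*E.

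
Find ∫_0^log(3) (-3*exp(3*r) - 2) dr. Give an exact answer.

-26 - 2*log(3)

An antiderivative is F(r) = -exp(3*r) - 2*r.
Then F(log(3)) - F(0) = (-27 - log(9)) - (-1) = -26 - 2*log(3).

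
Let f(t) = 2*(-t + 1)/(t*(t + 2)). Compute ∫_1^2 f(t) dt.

Factor the denominator: t**2 + 2*t = (t + 2)t.
Partial fractions: 2*(-t + 1)/(t*(t + 2)) = -3/(t + 2) + 1/t.
An antiderivative is F(t) = log(t) - 3*log(t + 2).
Then F(2) - F(1) = (-log(32)) - (-log(27)) = log(27/32).

log(27/32)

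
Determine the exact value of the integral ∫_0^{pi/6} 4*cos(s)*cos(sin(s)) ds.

4*sin(1/2)

Let u = sin(s), so du = cos(s) ds. When s = 0, u = 0; when s = pi/6, u = 1/2.
The integral becomes 4·∫ cos(u) du from 0 to 1/2, with antiderivative 4*sin(u).
Back in s: F(s) = 4*sin(sin(s)).
Then F(pi/6) - F(0) = (4*sin(1/2)) - (0) = 4*sin(1/2).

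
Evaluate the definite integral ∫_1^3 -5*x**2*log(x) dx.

130/9 - 45*log(3)

Integrate by parts once (u = ln x, dv = -5*x**2 dx).
An antiderivative is F(x) = -5*x**3*(3*log(x) - 1)/9.
Then F(3) - F(1) = (15 - 45*log(3)) - (5/9) = 130/9 - 45*log(3).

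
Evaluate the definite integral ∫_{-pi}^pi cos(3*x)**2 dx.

pi

Use the identity cos^2(3*x) = (1 + cos(6*x))/2.
An antiderivative is F(x) = x/2 + sin(6*x)/12.
Then F(pi) - F(-pi) = (pi/2) - (-pi/2) = pi.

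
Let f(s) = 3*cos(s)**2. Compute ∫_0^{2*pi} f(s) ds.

3*pi

Use the identity cos^2(s) = (1 + cos(2*s))/2.
An antiderivative is F(s) = 3*s/2 + 3*sin(2*s)/4.
Then F(2*pi) - F(0) = (3*pi) - (0) = 3*pi.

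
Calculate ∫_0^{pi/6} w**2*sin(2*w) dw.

-1/8 - pi**2/144 + sqrt(3)*pi/24

Integrate by parts twice (u = w^2, dv = sin(2*w) dw).
An antiderivative is F(w) = -w**2*cos(2*w)/2 + w*sin(2*w)/2 + cos(2*w)/4.
Then F(pi/6) - F(0) = (-pi**2/144 + 1/8 + sqrt(3)*pi/24) - (1/4) = -1/8 - pi**2/144 + sqrt(3)*pi/24.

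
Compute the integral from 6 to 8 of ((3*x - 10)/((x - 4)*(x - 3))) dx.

log(20/3)

Factor the denominator: x**2 - 7*x + 12 = (x - 3)(x - 4).
Partial fractions: (3*x - 10)/((x - 4)*(x - 3)) = 1/(x - 3) + 2/(x - 4).
An antiderivative is F(x) = 2*log(x - 4) + log(x - 3).
Then F(8) - F(6) = (log(80)) - (log(12)) = log(20/3).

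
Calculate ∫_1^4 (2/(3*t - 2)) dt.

An antiderivative is F(t) = 2*log(3*t - 2)/3.
Then F(4) - F(1) = (2*log(10)/3) - (0) = 2*log(10)/3.

2*log(10)/3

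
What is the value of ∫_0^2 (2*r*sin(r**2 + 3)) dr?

cos(3) - cos(7)

Let u = r**2 + 3, so du = 2*r dr. When r = 0, u = 3; when r = 2, u = 7.
The integral becomes ∫ sin(u) du from 3 to 7, with antiderivative -cos(u).
Back in r: F(r) = -cos(r**2 + 3).
Then F(2) - F(0) = (-cos(7)) - (-cos(3)) = cos(3) - cos(7).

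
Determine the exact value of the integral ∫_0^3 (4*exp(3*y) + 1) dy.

5/3 + 4*exp(9)/3

An antiderivative is F(y) = 4*exp(3*y)/3 + y.
Then F(3) - F(0) = (3 + 4*exp(9)/3) - (4/3) = 5/3 + 4*exp(9)/3.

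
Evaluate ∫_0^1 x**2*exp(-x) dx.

Integrate by parts twice (u = x^2, dv = exp(-x) dx).
An antiderivative is F(x) = (-x**2 - 2*x - 2)*exp(-x).
Then F(1) - F(0) = (-5*exp(-1)) - (-2) = 2 - 5*exp(-1).

2 - 5*exp(-1)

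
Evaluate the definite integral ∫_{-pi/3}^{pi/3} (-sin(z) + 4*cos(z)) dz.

4*sqrt(3)

An antiderivative is F(z) = 4*sin(z) + cos(z).
Then F(pi/3) - F(-pi/3) = (1/2 + 2*sqrt(3)) - (1/2 - 2*sqrt(3)) = 4*sqrt(3).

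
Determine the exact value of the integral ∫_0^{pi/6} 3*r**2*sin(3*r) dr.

Integrate by parts twice (u = r^2, dv = 3*sin(3*r) dr).
An antiderivative is F(r) = -r**2*cos(3*r) + 2*r*sin(3*r)/3 + 2*cos(3*r)/9.
Then F(pi/6) - F(0) = (pi/9) - (2/9) = -2/9 + pi/9.

-2/9 + pi/9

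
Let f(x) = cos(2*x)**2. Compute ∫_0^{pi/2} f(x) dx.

Use the identity cos^2(2*x) = (1 + cos(4*x))/2.
An antiderivative is F(x) = x/2 + sin(4*x)/8.
Then F(pi/2) - F(0) = (pi/4) - (0) = pi/4.

pi/4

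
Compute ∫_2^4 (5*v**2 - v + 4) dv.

286/3

By the power rule, an antiderivative is F(v) = 5*v**3/3 - v**2/2 + 4*v.
Then F(4) - F(2) = (344/3) - (58/3) = 286/3.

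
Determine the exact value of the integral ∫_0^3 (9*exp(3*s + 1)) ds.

-3*exp(1)*(1 - exp(9))

Let u = 3*s + 1, so du = 3 ds. When s = 0, u = 1; when s = 3, u = 10.
The integral becomes 3·∫ exp(u) du from 1 to 10, with antiderivative 3*exp(u).
Back in s: F(s) = 3*exp(3*s + 1).
Then F(3) - F(0) = (3*exp(10)) - (3*exp(1)) = -3*exp(1)*(1 - exp(9)).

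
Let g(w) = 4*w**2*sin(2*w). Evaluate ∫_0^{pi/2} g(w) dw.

-2 + pi**2/2

Integrate by parts twice (u = w^2, dv = 4*sin(2*w) dw).
An antiderivative is F(w) = -2*w**2*cos(2*w) + 2*w*sin(2*w) + cos(2*w).
Then F(pi/2) - F(0) = (-1 + pi**2/2) - (1) = -2 + pi**2/2.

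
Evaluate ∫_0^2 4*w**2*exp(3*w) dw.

Integrate by parts twice (u = w^2, dv = 4*exp(3*w) dw).
An antiderivative is F(w) = (36*w**2 - 24*w + 8)*exp(3*w)/27.
Then F(2) - F(0) = (104*exp(6)/27) - (8/27) = -8/27 + 104*exp(6)/27.

-8/27 + 104*exp(6)/27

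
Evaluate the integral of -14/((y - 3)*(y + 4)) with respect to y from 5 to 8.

Factor the denominator: y**2 + y - 12 = (y + 4)(y - 3).
Partial fractions: -14/((y - 3)*(y + 4)) = 2/(y + 4) - 2/(y - 3).
An antiderivative is F(y) = -2*log(y - 3) + 2*log(y + 4).
Then F(8) - F(5) = (-2*log(5) + 2*log(3) + 4*log(2)) - (log(81/4)) = -2*log(5) - 2*log(3) + 6*log(2).

-2*log(5) - 2*log(3) + 6*log(2)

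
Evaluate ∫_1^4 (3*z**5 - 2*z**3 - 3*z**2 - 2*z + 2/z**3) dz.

29487/16

By the power rule, an antiderivative is F(z) = z**6/2 - z**4/2 - z**3 - z**2 - 1/z**2.
Then F(4) - F(1) = (29439/16) - (-3) = 29487/16.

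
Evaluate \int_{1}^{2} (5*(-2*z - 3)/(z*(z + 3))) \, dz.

Factor the denominator: z**2 + 3*z = (z + 3)z.
Partial fractions: 5*(-2*z - 3)/(z*(z + 3)) = -5/(z + 3) - 5/z.
An antiderivative is F(z) = -5*log(z) - 5*log(z + 3).
Then F(2) - F(1) = (-5*log(5) - 5*log(2)) - (-10*log(2)) = -5*log(5) + 5*log(2).

-5*log(5) + 5*log(2)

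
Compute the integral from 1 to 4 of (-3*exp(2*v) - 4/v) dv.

An antiderivative is F(v) = -3*exp(2*v)/2 - 4*log(v).
Then F(4) - F(1) = (-3*exp(8)/2 - 8*log(2)) - (-3*exp(2)/2) = -3*exp(8)/2 - 8*log(2) + 3*exp(2)/2.

-3*exp(8)/2 - 8*log(2) + 3*exp(2)/2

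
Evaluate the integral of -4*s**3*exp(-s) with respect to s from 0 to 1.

-24 + 64*exp(-1)

Integrate by parts 3 times (u = s^3, dv = -4*exp(-s) ds).
An antiderivative is F(s) = (4*s**3 + 12*s**2 + 24*s + 24)*exp(-s).
Then F(1) - F(0) = (64*exp(-1)) - (24) = -24 + 64*exp(-1).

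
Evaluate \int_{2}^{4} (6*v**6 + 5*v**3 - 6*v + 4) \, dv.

By the power rule, an antiderivative is F(v) = 6*v**7/7 + 5*v**4/4 - 3*v**2 + 4*v.
Then F(4) - F(2) = (100320/7) - (880/7) = 99440/7.

99440/7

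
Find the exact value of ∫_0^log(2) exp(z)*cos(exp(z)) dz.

-sin(1) + sin(2)

Let u = exp(z), so du = exp(z) dz. When z = 0, u = 1; when z = log(2), u = 2.
The integral becomes ∫ cos(u) du from 1 to 2, with antiderivative sin(u).
Back in z: F(z) = sin(exp(z)).
Then F(log(2)) - F(0) = (sin(2)) - (sin(1)) = -sin(1) + sin(2).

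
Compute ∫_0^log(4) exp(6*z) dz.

1365/2

Let u = exp(z), so du = exp(z) dz. When z = 0, u = 1; when z = log(4), u = 4.
The integral becomes ∫ u**5 du from 1 to 4, with antiderivative u**6/6.
Back in z: F(z) = exp(6*z)/6.
Then F(log(4)) - F(0) = (2048/3) - (1/6) = 1365/2.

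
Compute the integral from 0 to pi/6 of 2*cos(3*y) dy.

An antiderivative is F(y) = 2*sin(3*y)/3.
Then F(pi/6) - F(0) = (2/3) - (0) = 2/3.

2/3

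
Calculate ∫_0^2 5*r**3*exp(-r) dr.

30 - 190*exp(-2)

Integrate by parts 3 times (u = r^3, dv = 5*exp(-r) dr).
An antiderivative is F(r) = (-5*r**3 - 15*r**2 - 30*r - 30)*exp(-r).
Then F(2) - F(0) = (-190*exp(-2)) - (-30) = 30 - 190*exp(-2).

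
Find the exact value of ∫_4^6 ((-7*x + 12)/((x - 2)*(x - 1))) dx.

Factor the denominator: x**2 - 3*x + 2 = (x - 1)(x - 2).
Partial fractions: (-7*x + 12)/((x - 2)*(x - 1)) = -5/(x - 1) - 2/(x - 2).
An antiderivative is F(x) = -2*log(x - 2) - 5*log(x - 1).
Then F(6) - F(4) = (-5*log(5) - 4*log(2)) - (-5*log(3) - 2*log(2)) = -5*log(5) - 2*log(2) + 5*log(3).

-5*log(5) - 2*log(2) + 5*log(3)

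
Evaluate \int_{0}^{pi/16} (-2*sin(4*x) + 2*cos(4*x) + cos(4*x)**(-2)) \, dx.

-1/4 + sqrt(2)/2

An antiderivative is F(x) = sin(4*x)/2 + cos(4*x)/2 + tan(4*x)/4.
Then F(pi/16) - F(0) = (1/4 + sqrt(2)/2) - (1/2) = -1/4 + sqrt(2)/2.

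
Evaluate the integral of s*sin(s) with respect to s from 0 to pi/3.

Integrate by parts once (u = s, dv = sin(s) ds).
An antiderivative is F(s) = -s*cos(s) + sin(s).
Then F(pi/3) - F(0) = (-pi/6 + sqrt(3)/2) - (0) = -pi/6 + sqrt(3)/2.

-pi/6 + sqrt(3)/2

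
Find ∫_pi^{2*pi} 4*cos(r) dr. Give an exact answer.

0

An antiderivative is F(r) = 4*sin(r).
Then F(2*pi) - F(pi) = (0) - (0) = 0.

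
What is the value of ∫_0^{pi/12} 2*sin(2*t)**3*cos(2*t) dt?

1/64

Let u = sin(2*t), so du = 2*cos(2*t) dt. When t = 0, u = 0; when t = pi/12, u = 1/2.
The integral becomes ∫ u**3 du from 0 to 1/2, with antiderivative u**4/4.
Back in t: F(t) = sin(2*t)**4/4.
Then F(pi/12) - F(0) = (1/64) - (0) = 1/64.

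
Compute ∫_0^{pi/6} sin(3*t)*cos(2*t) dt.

Use the identity sin(3*t)cos(2*t) = [sin(5*t) + sin(t)]/2.
An antiderivative is F(t) = -cos(t)/2 - cos(5*t)/10.
Then F(pi/6) - F(0) = (-sqrt(3)/5) - (-3/5) = 3/5 - sqrt(3)/5.

3/5 - sqrt(3)/5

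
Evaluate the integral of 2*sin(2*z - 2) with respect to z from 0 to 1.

Let u = 2*z - 2, so du = 2 dz. When z = 0, u = -2; when z = 1, u = 0.
The integral becomes ∫ sin(u) du from -2 to 0, with antiderivative -cos(u).
Back in z: F(z) = -cos(2*z - 2).
Then F(1) - F(0) = (-1) - (-cos(2)) = -1 + cos(2).

-1 + cos(2)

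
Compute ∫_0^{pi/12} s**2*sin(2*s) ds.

-1/4 - sqrt(3)*pi**2/576 + pi/48 + sqrt(3)/8

Integrate by parts twice (u = s^2, dv = sin(2*s) ds).
An antiderivative is F(s) = -s**2*cos(2*s)/2 + s*sin(2*s)/2 + cos(2*s)/4.
Then F(pi/12) - F(0) = (-sqrt(3)*pi**2/576 + pi/48 + sqrt(3)/8) - (1/4) = -1/4 - sqrt(3)*pi**2/576 + pi/48 + sqrt(3)/8.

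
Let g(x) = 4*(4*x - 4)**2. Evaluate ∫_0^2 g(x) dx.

128/3

Let u = 4*x - 4, so du = 4 dx. When x = 0, u = -4; when x = 2, u = 4.
The integral becomes ∫ u**2 du from -4 to 4, with antiderivative u**3/3.
Back in x: F(x) = (4*x - 4)**3/3.
Then F(2) - F(0) = (64/3) - (-64/3) = 128/3.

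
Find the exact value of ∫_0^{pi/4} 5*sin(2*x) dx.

5/2

An antiderivative is F(x) = -5*cos(2*x)/2.
Then F(pi/4) - F(0) = (0) - (-5/2) = 5/2.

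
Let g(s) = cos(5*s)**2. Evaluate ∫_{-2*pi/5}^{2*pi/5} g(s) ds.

Use the identity cos^2(5*s) = (1 + cos(10*s))/2.
An antiderivative is F(s) = s/2 + sin(10*s)/20.
Then F(2*pi/5) - F(-2*pi/5) = (pi/5) - (-pi/5) = 2*pi/5.

2*pi/5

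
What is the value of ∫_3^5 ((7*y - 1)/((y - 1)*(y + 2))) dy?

-5*log(5) + 2*log(2) + 5*log(7)

Factor the denominator: y**2 + y - 2 = (y + 2)(y - 1).
Partial fractions: (7*y - 1)/((y - 1)*(y + 2)) = 5/(y + 2) + 2/(y - 1).
An antiderivative is F(y) = 2*log(y - 1) + 5*log(y + 2).
Then F(5) - F(3) = (4*log(2) + 5*log(7)) - (2*log(2) + 5*log(5)) = -5*log(5) + 2*log(2) + 5*log(7).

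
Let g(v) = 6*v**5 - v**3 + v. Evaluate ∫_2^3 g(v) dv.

By the power rule, an antiderivative is F(v) = v**6 - v**4/4 + v**2/2.
Then F(3) - F(2) = (2853/4) - (62) = 2605/4.

2605/4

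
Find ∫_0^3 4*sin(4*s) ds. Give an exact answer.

1 - cos(12)

Let u = 4*s, so du = 4 ds. When s = 0, u = 0; when s = 3, u = 12.
The integral becomes ∫ sin(u) du from 0 to 12, with antiderivative -cos(u).
Back in s: F(s) = -cos(4*s).
Then F(3) - F(0) = (-cos(12)) - (-1) = 1 - cos(12).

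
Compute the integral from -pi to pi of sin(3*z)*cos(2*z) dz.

Use the identity sin(3*z)cos(2*z) = [sin(5*z) + sin(z)]/2.
An antiderivative is F(z) = -cos(z)/2 - cos(5*z)/10.
Then F(pi) - F(-pi) = (3/5) - (3/5) = 0.

0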